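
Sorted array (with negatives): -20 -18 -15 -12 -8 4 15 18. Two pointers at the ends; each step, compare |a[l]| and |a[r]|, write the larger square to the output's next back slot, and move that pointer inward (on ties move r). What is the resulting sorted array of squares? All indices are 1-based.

[16, 64, 144, 225, 225, 324, 324, 400]

[1,8] |-20|>|18| out[8]=400 → l++
[2,8] |-18|<=|18| out[7]=324 → r--
[2,7] |-18|>|15| out[6]=324 → l++
[3,7] |-15|<=|15| out[5]=225 → r--
[3,6] |-15|>|4| out[4]=225 → l++
[4,6] |-12|>|4| out[3]=144 → l++
[5,6] |-8|>|4| out[2]=64 → l++
[6,6] |4|<=|4| out[1]=16 → r--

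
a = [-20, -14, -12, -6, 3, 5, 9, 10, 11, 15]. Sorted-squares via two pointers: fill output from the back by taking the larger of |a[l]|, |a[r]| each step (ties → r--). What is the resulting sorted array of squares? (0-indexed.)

l=0 r=9: |-20|>|15| out[9]=400, l++
l=1 r=9: |-14|<=|15| out[8]=225, r--
l=1 r=8: |-14|>|11| out[7]=196, l++
l=2 r=8: |-12|>|11| out[6]=144, l++
l=3 r=8: |-6|<=|11| out[5]=121, r--
l=3 r=7: |-6|<=|10| out[4]=100, r--
l=3 r=6: |-6|<=|9| out[3]=81, r--
l=3 r=5: |-6|>|5| out[2]=36, l++
l=4 r=5: |3|<=|5| out[1]=25, r--
l=4 r=4: |3|<=|3| out[0]=9, r--

[9, 25, 36, 81, 100, 121, 144, 196, 225, 400]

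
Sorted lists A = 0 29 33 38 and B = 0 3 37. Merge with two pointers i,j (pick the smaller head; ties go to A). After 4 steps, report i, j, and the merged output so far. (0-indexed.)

[i=0,j=0] A[i]=0<=B[j]=0 take 0 → i++
[i=1,j=0] A[i]=29>B[j]=0 take 0 → j++
[i=1,j=1] A[i]=29>B[j]=3 take 3 → j++
[i=1,j=2] A[i]=29<=B[j]=37 take 29 → i++

i=2, j=2, merged so far=[0, 0, 3, 29]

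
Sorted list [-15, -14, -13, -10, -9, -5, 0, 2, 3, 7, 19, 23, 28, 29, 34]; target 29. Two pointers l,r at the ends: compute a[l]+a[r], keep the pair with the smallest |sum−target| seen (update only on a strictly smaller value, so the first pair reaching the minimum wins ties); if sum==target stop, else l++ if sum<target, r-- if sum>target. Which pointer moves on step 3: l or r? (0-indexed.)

l

l=0 r=14: -15+34=19 d=10 *, l++
l=1 r=14: -14+34=20 d=9 *, l++
l=2 r=14: -13+34=21 d=8 *, l++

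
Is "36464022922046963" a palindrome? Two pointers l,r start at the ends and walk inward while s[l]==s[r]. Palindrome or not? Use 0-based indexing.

not a palindrome (mismatch at 2,14)

l=0 r=16: '3'=='3', l++,r--
l=1 r=15: '6'=='6', l++,r--
l=2 r=14: '4'!='9', stop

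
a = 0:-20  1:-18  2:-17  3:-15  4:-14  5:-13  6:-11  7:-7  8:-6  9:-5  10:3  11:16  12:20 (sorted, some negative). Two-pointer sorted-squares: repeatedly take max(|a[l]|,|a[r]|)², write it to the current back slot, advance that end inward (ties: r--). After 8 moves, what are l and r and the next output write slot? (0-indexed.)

[0,12] |-20|<=|20| out[12]=400 → r--
[0,11] |-20|>|16| out[11]=400 → l++
[1,11] |-18|>|16| out[10]=324 → l++
[2,11] |-17|>|16| out[9]=289 → l++
[3,11] |-15|<=|16| out[8]=256 → r--
[3,10] |-15|>|3| out[7]=225 → l++
[4,10] |-14|>|3| out[6]=196 → l++
[5,10] |-13|>|3| out[5]=169 → l++

l=6, r=10, next write slot=4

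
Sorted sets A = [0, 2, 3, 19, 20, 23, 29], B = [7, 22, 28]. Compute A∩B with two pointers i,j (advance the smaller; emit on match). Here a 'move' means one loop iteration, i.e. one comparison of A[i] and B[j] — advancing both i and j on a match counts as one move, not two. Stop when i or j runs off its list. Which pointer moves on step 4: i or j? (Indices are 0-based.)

[i=0,j=0] 0<7 → i++
[i=1,j=0] 2<7 → i++
[i=2,j=0] 3<7 → i++
[i=3,j=0] 19>7 → j++

j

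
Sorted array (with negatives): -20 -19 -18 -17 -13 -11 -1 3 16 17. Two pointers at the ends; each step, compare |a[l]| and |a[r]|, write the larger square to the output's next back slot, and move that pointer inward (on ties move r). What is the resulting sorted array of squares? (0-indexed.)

[1, 9, 121, 169, 256, 289, 289, 324, 361, 400]

[0,9] |-20|>|17| out[9]=400 → l++
[1,9] |-19|>|17| out[8]=361 → l++
[2,9] |-18|>|17| out[7]=324 → l++
[3,9] |-17|<=|17| out[6]=289 → r--
[3,8] |-17|>|16| out[5]=289 → l++
[4,8] |-13|<=|16| out[4]=256 → r--
[4,7] |-13|>|3| out[3]=169 → l++
[5,7] |-11|>|3| out[2]=121 → l++
[6,7] |-1|<=|3| out[1]=9 → r--
[6,6] |-1|<=|-1| out[0]=1 → r--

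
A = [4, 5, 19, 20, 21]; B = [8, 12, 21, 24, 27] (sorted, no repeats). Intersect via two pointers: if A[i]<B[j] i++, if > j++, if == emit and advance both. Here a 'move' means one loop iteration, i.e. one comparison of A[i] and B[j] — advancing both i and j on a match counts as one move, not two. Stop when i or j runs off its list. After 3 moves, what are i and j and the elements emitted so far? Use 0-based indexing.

i=2, j=1, emitted=[]

i=0 j=0: 4<8, i++
i=1 j=0: 5<8, i++
i=2 j=0: 19>8, j++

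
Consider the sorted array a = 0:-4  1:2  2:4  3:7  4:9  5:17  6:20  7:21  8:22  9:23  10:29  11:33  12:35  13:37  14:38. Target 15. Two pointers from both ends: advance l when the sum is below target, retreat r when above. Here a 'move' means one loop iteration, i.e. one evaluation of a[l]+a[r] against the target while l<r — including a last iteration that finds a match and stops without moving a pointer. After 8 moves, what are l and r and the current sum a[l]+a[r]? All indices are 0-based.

l=0, r=6, sum=16

l=0 r=14: -4+38=34 >15, r--
l=0 r=13: -4+37=33 >15, r--
l=0 r=12: -4+35=31 >15, r--
l=0 r=11: -4+33=29 >15, r--
l=0 r=10: -4+29=25 >15, r--
l=0 r=9: -4+23=19 >15, r--
l=0 r=8: -4+22=18 >15, r--
l=0 r=7: -4+21=17 >15, r--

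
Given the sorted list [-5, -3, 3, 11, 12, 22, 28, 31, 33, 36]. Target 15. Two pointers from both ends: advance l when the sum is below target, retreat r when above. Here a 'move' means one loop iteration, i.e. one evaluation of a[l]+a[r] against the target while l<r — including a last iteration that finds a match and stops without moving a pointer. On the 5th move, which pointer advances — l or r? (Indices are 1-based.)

l=1 r=10: -5+36=31 >15, r--
l=1 r=9: -5+33=28 >15, r--
l=1 r=8: -5+31=26 >15, r--
l=1 r=7: -5+28=23 >15, r--
l=1 r=6: -5+22=17 >15, r--

r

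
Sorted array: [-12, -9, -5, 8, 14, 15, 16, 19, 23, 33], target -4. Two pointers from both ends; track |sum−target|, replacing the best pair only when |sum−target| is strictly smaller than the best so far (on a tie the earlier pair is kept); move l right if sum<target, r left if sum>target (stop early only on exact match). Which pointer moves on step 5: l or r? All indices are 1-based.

r

[1,10] -12+33=21 d=25 * → r--
[1,9] -12+23=11 d=15 * → r--
[1,8] -12+19=7 d=11 * → r--
[1,7] -12+16=4 d=8 * → r--
[1,6] -12+15=3 d=7 * → r--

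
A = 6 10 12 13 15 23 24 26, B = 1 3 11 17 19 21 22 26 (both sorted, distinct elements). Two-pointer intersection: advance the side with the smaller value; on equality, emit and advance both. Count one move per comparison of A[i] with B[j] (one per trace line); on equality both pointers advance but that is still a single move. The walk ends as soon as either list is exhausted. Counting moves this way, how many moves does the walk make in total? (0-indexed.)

i=0 j=0: 6>1, j++
i=0 j=1: 6>3, j++
i=0 j=2: 6<11, i++
i=1 j=2: 10<11, i++
i=2 j=2: 12>11, j++
i=2 j=3: 12<17, i++
i=3 j=3: 13<17, i++
i=4 j=3: 15<17, i++
i=5 j=3: 23>17, j++
i=5 j=4: 23>19, j++
i=5 j=5: 23>21, j++
i=5 j=6: 23>22, j++
i=5 j=7: 23<26, i++
i=6 j=7: 24<26, i++
i=7 j=7: 26==26 emit, i++,j++

15 moves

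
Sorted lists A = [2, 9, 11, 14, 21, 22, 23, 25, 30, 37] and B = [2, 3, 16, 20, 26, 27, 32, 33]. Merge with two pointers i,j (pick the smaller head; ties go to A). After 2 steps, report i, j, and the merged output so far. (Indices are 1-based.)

i=2, j=2, merged so far=[2, 2]

i=1 j=1: A[i]=2<=B[j]=2 take 2, i++
i=2 j=1: A[i]=9>B[j]=2 take 2, j++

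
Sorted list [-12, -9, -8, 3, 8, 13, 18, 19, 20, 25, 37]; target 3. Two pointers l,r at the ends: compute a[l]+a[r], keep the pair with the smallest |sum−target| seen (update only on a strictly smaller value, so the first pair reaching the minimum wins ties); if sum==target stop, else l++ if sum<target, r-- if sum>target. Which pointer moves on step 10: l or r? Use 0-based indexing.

[0,10] -12+37=25 d=22 * → r--
[0,9] -12+25=13 d=10 * → r--
[0,8] -12+20=8 d=5 * → r--
[0,7] -12+19=7 d=4 * → r--
[0,6] -12+18=6 d=3 * → r--
[0,5] -12+13=1 d=2 * → l++
[1,5] -9+13=4 d=1 * → r--
[1,4] -9+8=-1 d=4 → l++
[2,4] -8+8=0 d=3 → l++
[3,4] 3+8=11 d=8 → r--

r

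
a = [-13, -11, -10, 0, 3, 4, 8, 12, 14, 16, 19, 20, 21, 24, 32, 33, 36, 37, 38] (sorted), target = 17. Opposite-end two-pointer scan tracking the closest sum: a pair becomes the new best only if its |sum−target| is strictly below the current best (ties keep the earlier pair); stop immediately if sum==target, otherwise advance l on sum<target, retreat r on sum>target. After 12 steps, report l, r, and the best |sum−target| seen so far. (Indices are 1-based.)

[1,19] -13+38=25 d=8 * → r--
[1,18] -13+37=24 d=7 * → r--
[1,17] -13+36=23 d=6 * → r--
[1,16] -13+33=20 d=3 * → r--
[1,15] -13+32=19 d=2 * → r--
[1,14] -13+24=11 d=6 → l++
[2,14] -11+24=13 d=4 → l++
[3,14] -10+24=14 d=3 → l++
[4,14] 0+24=24 d=7 → r--
[4,13] 0+21=21 d=4 → r--
[4,12] 0+20=20 d=3 → r--
[4,11] 0+19=19 d=2 → r--

l=4, r=10, best |Δ|=2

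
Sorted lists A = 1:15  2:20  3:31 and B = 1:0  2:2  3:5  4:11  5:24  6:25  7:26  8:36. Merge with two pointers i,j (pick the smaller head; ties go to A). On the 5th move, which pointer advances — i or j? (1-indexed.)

[i=1,j=1] A[i]=15>B[j]=0 take 0 → j++
[i=1,j=2] A[i]=15>B[j]=2 take 2 → j++
[i=1,j=3] A[i]=15>B[j]=5 take 5 → j++
[i=1,j=4] A[i]=15>B[j]=11 take 11 → j++
[i=1,j=5] A[i]=15<=B[j]=24 take 15 → i++

i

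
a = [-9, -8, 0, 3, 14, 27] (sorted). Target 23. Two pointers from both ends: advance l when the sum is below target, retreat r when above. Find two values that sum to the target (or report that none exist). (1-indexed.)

[1,6] -9+27=18 <23 → l++
[2,6] -8+27=19 <23 → l++
[3,6] 0+27=27 >23 → r--
[3,5] 0+14=14 <23 → l++
[4,5] 3+14=17 <23 → l++

no pair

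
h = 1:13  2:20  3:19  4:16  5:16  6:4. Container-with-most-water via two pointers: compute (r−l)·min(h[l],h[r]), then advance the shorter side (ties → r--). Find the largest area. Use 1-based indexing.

[1,6] min(13,4)*5=20 best=20 * → r--
[1,5] min(13,16)*4=52 best=52 * → l++
[2,5] min(20,16)*3=48 best=52 → r--
[2,4] min(20,16)*2=32 best=52 → r--
[2,3] min(20,19)*1=19 best=52 → r--

max area = 52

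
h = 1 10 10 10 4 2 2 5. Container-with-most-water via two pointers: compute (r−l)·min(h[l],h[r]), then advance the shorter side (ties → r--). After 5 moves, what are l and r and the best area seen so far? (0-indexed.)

l=0 r=7: min(1,5)*7=7 best=7 *, l++
l=1 r=7: min(10,5)*6=30 best=30 *, r--
l=1 r=6: min(10,2)*5=10 best=30, r--
l=1 r=5: min(10,2)*4=8 best=30, r--
l=1 r=4: min(10,4)*3=12 best=30, r--

l=1, r=3, best area=30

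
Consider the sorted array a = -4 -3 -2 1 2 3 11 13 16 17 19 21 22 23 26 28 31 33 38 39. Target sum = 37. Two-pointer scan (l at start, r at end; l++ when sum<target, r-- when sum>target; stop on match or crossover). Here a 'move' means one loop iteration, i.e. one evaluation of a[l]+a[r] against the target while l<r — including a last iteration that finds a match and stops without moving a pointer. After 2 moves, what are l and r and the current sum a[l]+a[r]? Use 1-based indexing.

l=1 r=20: -4+39=35 <37, l++
l=2 r=20: -3+39=36 <37, l++

l=3, r=20, sum=37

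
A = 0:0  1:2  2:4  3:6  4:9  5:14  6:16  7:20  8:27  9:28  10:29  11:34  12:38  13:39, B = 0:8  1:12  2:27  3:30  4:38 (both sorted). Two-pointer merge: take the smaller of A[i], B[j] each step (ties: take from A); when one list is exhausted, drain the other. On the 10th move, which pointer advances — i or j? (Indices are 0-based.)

i=0 j=0: A[i]=0<=B[j]=8 take 0, i++
i=1 j=0: A[i]=2<=B[j]=8 take 2, i++
i=2 j=0: A[i]=4<=B[j]=8 take 4, i++
i=3 j=0: A[i]=6<=B[j]=8 take 6, i++
i=4 j=0: A[i]=9>B[j]=8 take 8, j++
i=4 j=1: A[i]=9<=B[j]=12 take 9, i++
i=5 j=1: A[i]=14>B[j]=12 take 12, j++
i=5 j=2: A[i]=14<=B[j]=27 take 14, i++
i=6 j=2: A[i]=16<=B[j]=27 take 16, i++
i=7 j=2: A[i]=20<=B[j]=27 take 20, i++

i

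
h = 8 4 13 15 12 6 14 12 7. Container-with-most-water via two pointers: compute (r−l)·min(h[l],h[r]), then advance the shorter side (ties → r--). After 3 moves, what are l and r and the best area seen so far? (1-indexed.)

[1,9] min(8,7)*8=56 best=56 * → r--
[1,8] min(8,12)*7=56 best=56 → l++
[2,8] min(4,12)*6=24 best=56 → l++

l=3, r=8, best area=56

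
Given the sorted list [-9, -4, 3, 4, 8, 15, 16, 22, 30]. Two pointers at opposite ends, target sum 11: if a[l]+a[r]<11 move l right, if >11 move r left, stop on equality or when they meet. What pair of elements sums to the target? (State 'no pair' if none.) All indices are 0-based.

[0,8] -9+30=21 >11 → r--
[0,7] -9+22=13 >11 → r--
[0,6] -9+16=7 <11 → l++
[1,6] -4+16=12 >11 → r--
[1,5] -4+15=11 → found

(-4, 15)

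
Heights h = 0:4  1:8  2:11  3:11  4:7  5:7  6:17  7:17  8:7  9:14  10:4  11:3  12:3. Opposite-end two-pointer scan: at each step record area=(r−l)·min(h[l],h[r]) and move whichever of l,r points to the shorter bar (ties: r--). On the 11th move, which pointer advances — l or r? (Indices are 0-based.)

r

l=0 r=12: min(4,3)*12=36 best=36 *, r--
l=0 r=11: min(4,3)*11=33 best=36, r--
l=0 r=10: min(4,4)*10=40 best=40 *, r--
l=0 r=9: min(4,14)*9=36 best=40, l++
l=1 r=9: min(8,14)*8=64 best=64 *, l++
l=2 r=9: min(11,14)*7=77 best=77 *, l++
l=3 r=9: min(11,14)*6=66 best=77, l++
l=4 r=9: min(7,14)*5=35 best=77, l++
l=5 r=9: min(7,14)*4=28 best=77, l++
l=6 r=9: min(17,14)*3=42 best=77, r--
l=6 r=8: min(17,7)*2=14 best=77, r--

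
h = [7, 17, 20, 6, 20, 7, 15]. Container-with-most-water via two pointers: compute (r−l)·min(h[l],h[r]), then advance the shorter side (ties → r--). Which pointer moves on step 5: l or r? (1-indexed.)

r

l=1 r=7: min(7,15)*6=42 best=42 *, l++
l=2 r=7: min(17,15)*5=75 best=75 *, r--
l=2 r=6: min(17,7)*4=28 best=75, r--
l=2 r=5: min(17,20)*3=51 best=75, l++
l=3 r=5: min(20,20)*2=40 best=75, r--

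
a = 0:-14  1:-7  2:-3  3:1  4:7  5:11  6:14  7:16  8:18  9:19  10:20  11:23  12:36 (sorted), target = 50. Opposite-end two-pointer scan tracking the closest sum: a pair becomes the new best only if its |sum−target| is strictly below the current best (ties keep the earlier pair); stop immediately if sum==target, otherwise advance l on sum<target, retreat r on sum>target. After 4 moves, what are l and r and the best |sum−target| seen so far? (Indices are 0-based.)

[0,12] -14+36=22 d=28 * → l++
[1,12] -7+36=29 d=21 * → l++
[2,12] -3+36=33 d=17 * → l++
[3,12] 1+36=37 d=13 * → l++

l=4, r=12, best |Δ|=13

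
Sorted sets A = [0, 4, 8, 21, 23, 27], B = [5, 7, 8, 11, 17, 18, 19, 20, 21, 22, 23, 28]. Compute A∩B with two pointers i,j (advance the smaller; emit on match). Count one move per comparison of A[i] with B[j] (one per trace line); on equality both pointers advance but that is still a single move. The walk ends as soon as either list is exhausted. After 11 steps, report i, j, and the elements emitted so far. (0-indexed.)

i=4, j=9, emitted=[8, 21]

i=0 j=0: 0<5, i++
i=1 j=0: 4<5, i++
i=2 j=0: 8>5, j++
i=2 j=1: 8>7, j++
i=2 j=2: 8==8 emit, i++,j++
i=3 j=3: 21>11, j++
i=3 j=4: 21>17, j++
i=3 j=5: 21>18, j++
i=3 j=6: 21>19, j++
i=3 j=7: 21>20, j++
i=3 j=8: 21==21 emit, i++,j++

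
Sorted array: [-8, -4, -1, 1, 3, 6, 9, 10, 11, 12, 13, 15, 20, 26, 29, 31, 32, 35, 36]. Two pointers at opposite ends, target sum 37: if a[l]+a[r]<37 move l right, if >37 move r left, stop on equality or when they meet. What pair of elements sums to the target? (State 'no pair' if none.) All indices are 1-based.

[1,19] -8+36=28 <37 → l++
[2,19] -4+36=32 <37 → l++
[3,19] -1+36=35 <37 → l++
[4,19] 1+36=37 → found

(1, 36)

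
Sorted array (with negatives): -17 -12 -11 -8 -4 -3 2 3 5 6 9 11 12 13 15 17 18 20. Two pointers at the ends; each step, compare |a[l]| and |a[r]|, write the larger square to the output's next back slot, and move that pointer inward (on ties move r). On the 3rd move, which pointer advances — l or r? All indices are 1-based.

r

[1,18] |-17|<=|20| out[18]=400 → r--
[1,17] |-17|<=|18| out[17]=324 → r--
[1,16] |-17|<=|17| out[16]=289 → r--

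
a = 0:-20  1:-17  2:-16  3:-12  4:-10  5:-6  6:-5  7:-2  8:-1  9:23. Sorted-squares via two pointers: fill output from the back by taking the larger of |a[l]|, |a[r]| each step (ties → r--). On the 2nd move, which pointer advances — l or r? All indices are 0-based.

l=0 r=9: |-20|<=|23| out[9]=529, r--
l=0 r=8: |-20|>|-1| out[8]=400, l++

l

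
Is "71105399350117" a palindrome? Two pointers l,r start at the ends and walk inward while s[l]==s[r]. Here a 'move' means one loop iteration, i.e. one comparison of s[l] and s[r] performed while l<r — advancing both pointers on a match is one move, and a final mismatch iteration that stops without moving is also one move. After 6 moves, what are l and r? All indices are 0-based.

l=0 r=13: '7'=='7', l++,r--
l=1 r=12: '1'=='1', l++,r--
l=2 r=11: '1'=='1', l++,r--
l=3 r=10: '0'=='0', l++,r--
l=4 r=9: '5'=='5', l++,r--
l=5 r=8: '3'=='3', l++,r--

l=6, r=7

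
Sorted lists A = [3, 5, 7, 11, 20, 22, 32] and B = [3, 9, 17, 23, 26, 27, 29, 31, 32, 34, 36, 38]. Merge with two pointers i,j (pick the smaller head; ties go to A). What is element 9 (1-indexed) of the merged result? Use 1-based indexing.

[i=1,j=1] A[i]=3<=B[j]=3 take 3 → i++
[i=2,j=1] A[i]=5>B[j]=3 take 3 → j++
[i=2,j=2] A[i]=5<=B[j]=9 take 5 → i++
[i=3,j=2] A[i]=7<=B[j]=9 take 7 → i++
[i=4,j=2] A[i]=11>B[j]=9 take 9 → j++
[i=4,j=3] A[i]=11<=B[j]=17 take 11 → i++
[i=5,j=3] A[i]=20>B[j]=17 take 17 → j++
[i=5,j=4] A[i]=20<=B[j]=23 take 20 → i++
[i=6,j=4] A[i]=22<=B[j]=23 take 22 → i++
[i=7,j=4] A[i]=32>B[j]=23 take 23 → j++
[i=7,j=5] A[i]=32>B[j]=26 take 26 → j++
[i=7,j=6] A[i]=32>B[j]=27 take 27 → j++
[i=7,j=7] A[i]=32>B[j]=29 take 29 → j++
[i=7,j=8] A[i]=32>B[j]=31 take 31 → j++
[i=7,j=9] A[i]=32<=B[j]=32 take 32 → i++
[i=8,j=9] A done, take B[j]=32 → j++
[i=8,j=10] A done, take B[j]=34 → j++
[i=8,j=11] A done, take B[j]=36 → j++
[i=8,j=12] A done, take B[j]=38 → j++

merged[9] = 22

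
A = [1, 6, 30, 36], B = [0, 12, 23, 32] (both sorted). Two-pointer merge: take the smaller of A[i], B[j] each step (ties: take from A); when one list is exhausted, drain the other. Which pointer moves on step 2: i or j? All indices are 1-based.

[i=1,j=1] A[i]=1>B[j]=0 take 0 → j++
[i=1,j=2] A[i]=1<=B[j]=12 take 1 → i++

i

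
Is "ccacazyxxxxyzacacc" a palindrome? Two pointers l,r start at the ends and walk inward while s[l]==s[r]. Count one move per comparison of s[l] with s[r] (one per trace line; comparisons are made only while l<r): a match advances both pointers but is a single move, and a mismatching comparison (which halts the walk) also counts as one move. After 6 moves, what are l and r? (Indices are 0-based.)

l=6, r=11

l=0 r=17: 'c'=='c', l++,r--
l=1 r=16: 'c'=='c', l++,r--
l=2 r=15: 'a'=='a', l++,r--
l=3 r=14: 'c'=='c', l++,r--
l=4 r=13: 'a'=='a', l++,r--
l=5 r=12: 'z'=='z', l++,r--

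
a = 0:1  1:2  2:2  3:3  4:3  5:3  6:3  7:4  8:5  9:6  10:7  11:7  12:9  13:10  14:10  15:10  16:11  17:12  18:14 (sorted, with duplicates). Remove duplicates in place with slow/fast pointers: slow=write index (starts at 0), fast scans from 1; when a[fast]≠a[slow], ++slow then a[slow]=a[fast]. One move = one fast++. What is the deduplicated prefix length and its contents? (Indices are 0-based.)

length 12; prefix = [1, 2, 3, 4, 5, 6, 7, 9, 10, 11, 12, 14]

(s=0,f=1) a[fast]=2≠a[slow]=1 write a[1]=2 → slow++,fast++
(s=1,f=2) a[fast]=2=a[slow] dup → fast++
(s=1,f=3) a[fast]=3≠a[slow]=2 write a[2]=3 → slow++,fast++
(s=2,f=4) a[fast]=3=a[slow] dup → fast++
(s=2,f=5) a[fast]=3=a[slow] dup → fast++
(s=2,f=6) a[fast]=3=a[slow] dup → fast++
(s=2,f=7) a[fast]=4≠a[slow]=3 write a[3]=4 → slow++,fast++
(s=3,f=8) a[fast]=5≠a[slow]=4 write a[4]=5 → slow++,fast++
(s=4,f=9) a[fast]=6≠a[slow]=5 write a[5]=6 → slow++,fast++
(s=5,f=10) a[fast]=7≠a[slow]=6 write a[6]=7 → slow++,fast++
(s=6,f=11) a[fast]=7=a[slow] dup → fast++
(s=6,f=12) a[fast]=9≠a[slow]=7 write a[7]=9 → slow++,fast++
(s=7,f=13) a[fast]=10≠a[slow]=9 write a[8]=10 → slow++,fast++
(s=8,f=14) a[fast]=10=a[slow] dup → fast++
(s=8,f=15) a[fast]=10=a[slow] dup → fast++
(s=8,f=16) a[fast]=11≠a[slow]=10 write a[9]=11 → slow++,fast++
(s=9,f=17) a[fast]=12≠a[slow]=11 write a[10]=12 → slow++,fast++
(s=10,f=18) a[fast]=14≠a[slow]=12 write a[11]=14 → slow++,fast++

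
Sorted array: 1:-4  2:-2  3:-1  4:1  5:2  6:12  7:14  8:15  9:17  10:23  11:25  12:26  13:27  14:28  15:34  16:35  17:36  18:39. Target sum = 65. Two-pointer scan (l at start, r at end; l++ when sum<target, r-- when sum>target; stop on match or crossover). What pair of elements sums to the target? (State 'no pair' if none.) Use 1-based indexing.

(26, 39)

[1,18] -4+39=35 <65 → l++
[2,18] -2+39=37 <65 → l++
[3,18] -1+39=38 <65 → l++
[4,18] 1+39=40 <65 → l++
[5,18] 2+39=41 <65 → l++
[6,18] 12+39=51 <65 → l++
[7,18] 14+39=53 <65 → l++
[8,18] 15+39=54 <65 → l++
[9,18] 17+39=56 <65 → l++
[10,18] 23+39=62 <65 → l++
[11,18] 25+39=64 <65 → l++
[12,18] 26+39=65 → found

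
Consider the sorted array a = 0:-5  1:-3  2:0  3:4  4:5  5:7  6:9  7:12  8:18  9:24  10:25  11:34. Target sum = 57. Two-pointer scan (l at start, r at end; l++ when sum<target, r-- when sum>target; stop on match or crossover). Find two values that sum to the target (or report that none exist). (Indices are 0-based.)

no pair

l=0 r=11: -5+34=29 <57, l++
l=1 r=11: -3+34=31 <57, l++
l=2 r=11: 0+34=34 <57, l++
l=3 r=11: 4+34=38 <57, l++
l=4 r=11: 5+34=39 <57, l++
l=5 r=11: 7+34=41 <57, l++
l=6 r=11: 9+34=43 <57, l++
l=7 r=11: 12+34=46 <57, l++
l=8 r=11: 18+34=52 <57, l++
l=9 r=11: 24+34=58 >57, r--
l=9 r=10: 24+25=49 <57, l++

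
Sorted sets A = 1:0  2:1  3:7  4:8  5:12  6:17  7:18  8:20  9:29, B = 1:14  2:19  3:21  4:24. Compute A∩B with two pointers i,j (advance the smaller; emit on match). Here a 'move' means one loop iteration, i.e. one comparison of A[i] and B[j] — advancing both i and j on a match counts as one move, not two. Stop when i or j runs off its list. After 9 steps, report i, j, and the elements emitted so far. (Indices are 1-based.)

i=8, j=3, emitted=[]

i=1 j=1: 0<14, i++
i=2 j=1: 1<14, i++
i=3 j=1: 7<14, i++
i=4 j=1: 8<14, i++
i=5 j=1: 12<14, i++
i=6 j=1: 17>14, j++
i=6 j=2: 17<19, i++
i=7 j=2: 18<19, i++
i=8 j=2: 20>19, j++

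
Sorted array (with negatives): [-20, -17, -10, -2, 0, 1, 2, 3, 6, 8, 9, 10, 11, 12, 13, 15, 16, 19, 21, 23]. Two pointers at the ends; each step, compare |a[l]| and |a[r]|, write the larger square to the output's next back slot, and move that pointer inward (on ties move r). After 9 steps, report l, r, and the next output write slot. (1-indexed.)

l=1 r=20: |-20|<=|23| out[20]=529, r--
l=1 r=19: |-20|<=|21| out[19]=441, r--
l=1 r=18: |-20|>|19| out[18]=400, l++
l=2 r=18: |-17|<=|19| out[17]=361, r--
l=2 r=17: |-17|>|16| out[16]=289, l++
l=3 r=17: |-10|<=|16| out[15]=256, r--
l=3 r=16: |-10|<=|15| out[14]=225, r--
l=3 r=15: |-10|<=|13| out[13]=169, r--
l=3 r=14: |-10|<=|12| out[12]=144, r--

l=3, r=13, next write slot=11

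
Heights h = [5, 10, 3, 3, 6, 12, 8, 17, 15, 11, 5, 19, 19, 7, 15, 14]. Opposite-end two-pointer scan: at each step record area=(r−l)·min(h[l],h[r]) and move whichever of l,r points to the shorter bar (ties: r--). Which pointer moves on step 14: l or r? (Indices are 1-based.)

[1,16] min(5,14)*15=75 best=75 * → l++
[2,16] min(10,14)*14=140 best=140 * → l++
[3,16] min(3,14)*13=39 best=140 → l++
[4,16] min(3,14)*12=36 best=140 → l++
[5,16] min(6,14)*11=66 best=140 → l++
[6,16] min(12,14)*10=120 best=140 → l++
[7,16] min(8,14)*9=72 best=140 → l++
[8,16] min(17,14)*8=112 best=140 → r--
[8,15] min(17,15)*7=105 best=140 → r--
[8,14] min(17,7)*6=42 best=140 → r--
[8,13] min(17,19)*5=85 best=140 → l++
[9,13] min(15,19)*4=60 best=140 → l++
[10,13] min(11,19)*3=33 best=140 → l++
[11,13] min(5,19)*2=10 best=140 → l++

l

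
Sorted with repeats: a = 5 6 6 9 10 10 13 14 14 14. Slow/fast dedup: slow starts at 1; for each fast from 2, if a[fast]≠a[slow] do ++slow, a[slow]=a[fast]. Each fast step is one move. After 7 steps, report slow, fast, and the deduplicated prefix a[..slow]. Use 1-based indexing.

slow=1 fast=2: a[fast]=6≠a[slow]=5 write a[2]=6, slow++,fast++
slow=2 fast=3: a[fast]=6=a[slow] dup, fast++
slow=2 fast=4: a[fast]=9≠a[slow]=6 write a[3]=9, slow++,fast++
slow=3 fast=5: a[fast]=10≠a[slow]=9 write a[4]=10, slow++,fast++
slow=4 fast=6: a[fast]=10=a[slow] dup, fast++
slow=4 fast=7: a[fast]=13≠a[slow]=10 write a[5]=13, slow++,fast++
slow=5 fast=8: a[fast]=14≠a[slow]=13 write a[6]=14, slow++,fast++

slow=6, fast=9, prefix=[5, 6, 9, 10, 13, 14]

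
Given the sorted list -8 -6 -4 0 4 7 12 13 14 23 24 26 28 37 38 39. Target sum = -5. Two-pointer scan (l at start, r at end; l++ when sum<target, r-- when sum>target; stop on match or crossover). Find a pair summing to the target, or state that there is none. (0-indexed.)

no pair

l=0 r=15: -8+39=31 >-5, r--
l=0 r=14: -8+38=30 >-5, r--
l=0 r=13: -8+37=29 >-5, r--
l=0 r=12: -8+28=20 >-5, r--
l=0 r=11: -8+26=18 >-5, r--
l=0 r=10: -8+24=16 >-5, r--
l=0 r=9: -8+23=15 >-5, r--
l=0 r=8: -8+14=6 >-5, r--
l=0 r=7: -8+13=5 >-5, r--
l=0 r=6: -8+12=4 >-5, r--
l=0 r=5: -8+7=-1 >-5, r--
l=0 r=4: -8+4=-4 >-5, r--
l=0 r=3: -8+0=-8 <-5, l++
l=1 r=3: -6+0=-6 <-5, l++
l=2 r=3: -4+0=-4 >-5, r--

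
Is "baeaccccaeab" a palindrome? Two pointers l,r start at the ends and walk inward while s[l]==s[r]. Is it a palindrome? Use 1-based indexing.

palindrome

[1,12] 'b'=='b' → l++,r--
[2,11] 'a'=='a' → l++,r--
[3,10] 'e'=='e' → l++,r--
[4,9] 'a'=='a' → l++,r--
[5,8] 'c'=='c' → l++,r--
[6,7] 'c'=='c' → l++,r--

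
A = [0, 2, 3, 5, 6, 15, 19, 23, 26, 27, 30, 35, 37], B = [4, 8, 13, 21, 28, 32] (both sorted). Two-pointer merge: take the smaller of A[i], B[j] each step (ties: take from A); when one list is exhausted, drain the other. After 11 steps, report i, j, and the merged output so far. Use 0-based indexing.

[i=0,j=0] A[i]=0<=B[j]=4 take 0 → i++
[i=1,j=0] A[i]=2<=B[j]=4 take 2 → i++
[i=2,j=0] A[i]=3<=B[j]=4 take 3 → i++
[i=3,j=0] A[i]=5>B[j]=4 take 4 → j++
[i=3,j=1] A[i]=5<=B[j]=8 take 5 → i++
[i=4,j=1] A[i]=6<=B[j]=8 take 6 → i++
[i=5,j=1] A[i]=15>B[j]=8 take 8 → j++
[i=5,j=2] A[i]=15>B[j]=13 take 13 → j++
[i=5,j=3] A[i]=15<=B[j]=21 take 15 → i++
[i=6,j=3] A[i]=19<=B[j]=21 take 19 → i++
[i=7,j=3] A[i]=23>B[j]=21 take 21 → j++

i=7, j=4, merged so far=[0, 2, 3, 4, 5, 6, 8, 13, 15, 19, 21]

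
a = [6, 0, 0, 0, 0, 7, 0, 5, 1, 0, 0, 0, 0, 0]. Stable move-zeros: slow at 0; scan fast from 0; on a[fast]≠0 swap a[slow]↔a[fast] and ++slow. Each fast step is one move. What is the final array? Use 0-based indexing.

[6, 7, 5, 1, 0, 0, 0, 0, 0, 0, 0, 0, 0, 0]

(s=0,f=0) a[fast]=6≠0 swap→a[0]=6 → slow++,fast++
(s=1,f=1) a[fast]=0 → fast++
(s=1,f=2) a[fast]=0 → fast++
(s=1,f=3) a[fast]=0 → fast++
(s=1,f=4) a[fast]=0 → fast++
(s=1,f=5) a[fast]=7≠0 swap→a[1]=7 → slow++,fast++
(s=2,f=6) a[fast]=0 → fast++
(s=2,f=7) a[fast]=5≠0 swap→a[2]=5 → slow++,fast++
(s=3,f=8) a[fast]=1≠0 swap→a[3]=1 → slow++,fast++
(s=4,f=9) a[fast]=0 → fast++
(s=4,f=10) a[fast]=0 → fast++
(s=4,f=11) a[fast]=0 → fast++
(s=4,f=12) a[fast]=0 → fast++
(s=4,f=13) a[fast]=0 → fast++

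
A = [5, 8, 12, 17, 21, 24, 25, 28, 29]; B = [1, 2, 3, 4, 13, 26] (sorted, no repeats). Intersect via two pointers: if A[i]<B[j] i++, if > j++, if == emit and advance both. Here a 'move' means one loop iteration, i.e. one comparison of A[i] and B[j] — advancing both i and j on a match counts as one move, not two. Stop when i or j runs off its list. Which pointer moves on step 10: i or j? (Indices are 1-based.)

i

[i=1,j=1] 5>1 → j++
[i=1,j=2] 5>2 → j++
[i=1,j=3] 5>3 → j++
[i=1,j=4] 5>4 → j++
[i=1,j=5] 5<13 → i++
[i=2,j=5] 8<13 → i++
[i=3,j=5] 12<13 → i++
[i=4,j=5] 17>13 → j++
[i=4,j=6] 17<26 → i++
[i=5,j=6] 21<26 → i++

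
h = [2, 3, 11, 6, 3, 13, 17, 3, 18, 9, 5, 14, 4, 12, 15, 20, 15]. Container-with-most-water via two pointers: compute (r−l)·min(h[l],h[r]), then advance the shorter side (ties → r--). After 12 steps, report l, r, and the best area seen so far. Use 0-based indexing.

l=0 r=16: min(2,15)*16=32 best=32 *, l++
l=1 r=16: min(3,15)*15=45 best=45 *, l++
l=2 r=16: min(11,15)*14=154 best=154 *, l++
l=3 r=16: min(6,15)*13=78 best=154, l++
l=4 r=16: min(3,15)*12=36 best=154, l++
l=5 r=16: min(13,15)*11=143 best=154, l++
l=6 r=16: min(17,15)*10=150 best=154, r--
l=6 r=15: min(17,20)*9=153 best=154, l++
l=7 r=15: min(3,20)*8=24 best=154, l++
l=8 r=15: min(18,20)*7=126 best=154, l++
l=9 r=15: min(9,20)*6=54 best=154, l++
l=10 r=15: min(5,20)*5=25 best=154, l++

l=11, r=15, best area=154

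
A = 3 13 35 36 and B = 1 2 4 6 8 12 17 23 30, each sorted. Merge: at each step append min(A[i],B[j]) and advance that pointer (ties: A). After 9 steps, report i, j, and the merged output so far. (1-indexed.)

i=1 j=1: A[i]=3>B[j]=1 take 1, j++
i=1 j=2: A[i]=3>B[j]=2 take 2, j++
i=1 j=3: A[i]=3<=B[j]=4 take 3, i++
i=2 j=3: A[i]=13>B[j]=4 take 4, j++
i=2 j=4: A[i]=13>B[j]=6 take 6, j++
i=2 j=5: A[i]=13>B[j]=8 take 8, j++
i=2 j=6: A[i]=13>B[j]=12 take 12, j++
i=2 j=7: A[i]=13<=B[j]=17 take 13, i++
i=3 j=7: A[i]=35>B[j]=17 take 17, j++

i=3, j=8, merged so far=[1, 2, 3, 4, 6, 8, 12, 13, 17]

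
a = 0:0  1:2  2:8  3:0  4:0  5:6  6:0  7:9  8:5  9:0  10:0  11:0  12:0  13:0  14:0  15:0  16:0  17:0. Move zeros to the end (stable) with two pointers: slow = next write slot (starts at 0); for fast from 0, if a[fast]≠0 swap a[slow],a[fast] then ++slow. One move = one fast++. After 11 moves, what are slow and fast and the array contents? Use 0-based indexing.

slow=0 fast=0: a[fast]=0, fast++
slow=0 fast=1: a[fast]=2≠0 swap→a[0]=2, slow++,fast++
slow=1 fast=2: a[fast]=8≠0 swap→a[1]=8, slow++,fast++
slow=2 fast=3: a[fast]=0, fast++
slow=2 fast=4: a[fast]=0, fast++
slow=2 fast=5: a[fast]=6≠0 swap→a[2]=6, slow++,fast++
slow=3 fast=6: a[fast]=0, fast++
slow=3 fast=7: a[fast]=9≠0 swap→a[3]=9, slow++,fast++
slow=4 fast=8: a[fast]=5≠0 swap→a[4]=5, slow++,fast++
slow=5 fast=9: a[fast]=0, fast++
slow=5 fast=10: a[fast]=0, fast++

slow=5, fast=11, a=[2, 8, 6, 9, 5, 0, 0, 0, 0, 0, 0, 0, 0, 0, 0, 0, 0, 0]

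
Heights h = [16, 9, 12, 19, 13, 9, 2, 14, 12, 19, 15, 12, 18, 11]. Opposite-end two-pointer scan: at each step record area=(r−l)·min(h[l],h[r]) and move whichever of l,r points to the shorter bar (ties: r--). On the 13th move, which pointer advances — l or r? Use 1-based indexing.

r

[1,14] min(16,11)*13=143 best=143 * → r--
[1,13] min(16,18)*12=192 best=192 * → l++
[2,13] min(9,18)*11=99 best=192 → l++
[3,13] min(12,18)*10=120 best=192 → l++
[4,13] min(19,18)*9=162 best=192 → r--
[4,12] min(19,12)*8=96 best=192 → r--
[4,11] min(19,15)*7=105 best=192 → r--
[4,10] min(19,19)*6=114 best=192 → r--
[4,9] min(19,12)*5=60 best=192 → r--
[4,8] min(19,14)*4=56 best=192 → r--
[4,7] min(19,2)*3=6 best=192 → r--
[4,6] min(19,9)*2=18 best=192 → r--
[4,5] min(19,13)*1=13 best=192 → r--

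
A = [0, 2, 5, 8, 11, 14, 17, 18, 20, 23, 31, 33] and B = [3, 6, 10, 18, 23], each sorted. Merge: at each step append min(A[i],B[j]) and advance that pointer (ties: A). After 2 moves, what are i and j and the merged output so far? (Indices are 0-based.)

[i=0,j=0] A[i]=0<=B[j]=3 take 0 → i++
[i=1,j=0] A[i]=2<=B[j]=3 take 2 → i++

i=2, j=0, merged so far=[0, 2]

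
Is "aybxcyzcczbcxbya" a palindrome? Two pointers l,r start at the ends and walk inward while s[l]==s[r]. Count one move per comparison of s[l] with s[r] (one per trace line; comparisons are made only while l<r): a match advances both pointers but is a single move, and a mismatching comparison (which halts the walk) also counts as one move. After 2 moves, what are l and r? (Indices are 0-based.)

l=2, r=13

l=0 r=15: 'a'=='a', l++,r--
l=1 r=14: 'y'=='y', l++,r--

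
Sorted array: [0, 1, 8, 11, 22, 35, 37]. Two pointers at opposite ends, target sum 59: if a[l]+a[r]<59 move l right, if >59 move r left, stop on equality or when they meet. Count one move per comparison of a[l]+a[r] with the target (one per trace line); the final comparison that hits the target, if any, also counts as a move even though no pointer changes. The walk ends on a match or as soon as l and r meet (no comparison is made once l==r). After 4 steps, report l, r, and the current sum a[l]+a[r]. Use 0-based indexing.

l=0 r=6: 0+37=37 <59, l++
l=1 r=6: 1+37=38 <59, l++
l=2 r=6: 8+37=45 <59, l++
l=3 r=6: 11+37=48 <59, l++

l=4, r=6, sum=59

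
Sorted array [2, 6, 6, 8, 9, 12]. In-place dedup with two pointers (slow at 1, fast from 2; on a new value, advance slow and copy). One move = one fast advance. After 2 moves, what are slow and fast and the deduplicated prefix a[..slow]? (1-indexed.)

(s=1,f=2) a[fast]=6≠a[slow]=2 write a[2]=6 → slow++,fast++
(s=2,f=3) a[fast]=6=a[slow] dup → fast++

slow=2, fast=4, prefix=[2, 6]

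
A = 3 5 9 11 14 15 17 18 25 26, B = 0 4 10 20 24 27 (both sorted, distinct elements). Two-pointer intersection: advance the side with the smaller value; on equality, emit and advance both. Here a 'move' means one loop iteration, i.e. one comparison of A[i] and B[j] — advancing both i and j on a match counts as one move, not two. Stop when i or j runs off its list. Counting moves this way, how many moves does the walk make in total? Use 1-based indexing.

15 moves

i=1 j=1: 3>0, j++
i=1 j=2: 3<4, i++
i=2 j=2: 5>4, j++
i=2 j=3: 5<10, i++
i=3 j=3: 9<10, i++
i=4 j=3: 11>10, j++
i=4 j=4: 11<20, i++
i=5 j=4: 14<20, i++
i=6 j=4: 15<20, i++
i=7 j=4: 17<20, i++
i=8 j=4: 18<20, i++
i=9 j=4: 25>20, j++
i=9 j=5: 25>24, j++
i=9 j=6: 25<27, i++
i=10 j=6: 26<27, i++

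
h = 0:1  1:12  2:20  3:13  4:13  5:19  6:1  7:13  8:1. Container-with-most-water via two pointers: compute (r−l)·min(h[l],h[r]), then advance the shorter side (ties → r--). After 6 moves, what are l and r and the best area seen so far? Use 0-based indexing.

l=0 r=8: min(1,1)*8=8 best=8 *, r--
l=0 r=7: min(1,13)*7=7 best=8, l++
l=1 r=7: min(12,13)*6=72 best=72 *, l++
l=2 r=7: min(20,13)*5=65 best=72, r--
l=2 r=6: min(20,1)*4=4 best=72, r--
l=2 r=5: min(20,19)*3=57 best=72, r--

l=2, r=4, best area=72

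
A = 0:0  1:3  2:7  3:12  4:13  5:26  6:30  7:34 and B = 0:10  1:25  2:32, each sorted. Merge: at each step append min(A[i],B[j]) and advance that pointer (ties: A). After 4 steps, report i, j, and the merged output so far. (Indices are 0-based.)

[i=0,j=0] A[i]=0<=B[j]=10 take 0 → i++
[i=1,j=0] A[i]=3<=B[j]=10 take 3 → i++
[i=2,j=0] A[i]=7<=B[j]=10 take 7 → i++
[i=3,j=0] A[i]=12>B[j]=10 take 10 → j++

i=3, j=1, merged so far=[0, 3, 7, 10]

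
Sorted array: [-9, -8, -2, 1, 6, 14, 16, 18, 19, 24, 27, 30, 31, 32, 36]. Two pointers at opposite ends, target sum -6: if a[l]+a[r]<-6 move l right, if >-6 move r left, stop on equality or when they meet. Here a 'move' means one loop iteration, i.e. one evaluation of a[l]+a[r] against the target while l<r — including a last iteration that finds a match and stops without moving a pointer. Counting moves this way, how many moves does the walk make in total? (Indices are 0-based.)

14 moves

[0,14] -9+36=27 >-6 → r--
[0,13] -9+32=23 >-6 → r--
[0,12] -9+31=22 >-6 → r--
[0,11] -9+30=21 >-6 → r--
[0,10] -9+27=18 >-6 → r--
[0,9] -9+24=15 >-6 → r--
[0,8] -9+19=10 >-6 → r--
[0,7] -9+18=9 >-6 → r--
[0,6] -9+16=7 >-6 → r--
[0,5] -9+14=5 >-6 → r--
[0,4] -9+6=-3 >-6 → r--
[0,3] -9+1=-8 <-6 → l++
[1,3] -8+1=-7 <-6 → l++
[2,3] -2+1=-1 >-6 → r--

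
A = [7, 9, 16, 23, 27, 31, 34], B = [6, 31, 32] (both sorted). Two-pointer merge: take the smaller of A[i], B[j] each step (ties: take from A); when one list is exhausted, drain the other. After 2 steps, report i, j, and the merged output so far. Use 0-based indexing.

i=0 j=0: A[i]=7>B[j]=6 take 6, j++
i=0 j=1: A[i]=7<=B[j]=31 take 7, i++

i=1, j=1, merged so far=[6, 7]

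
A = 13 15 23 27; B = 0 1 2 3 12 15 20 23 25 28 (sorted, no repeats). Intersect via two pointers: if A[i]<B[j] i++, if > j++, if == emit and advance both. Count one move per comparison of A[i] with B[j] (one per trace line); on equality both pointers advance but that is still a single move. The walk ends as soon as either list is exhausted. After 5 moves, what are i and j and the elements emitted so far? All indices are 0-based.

i=0 j=0: 13>0, j++
i=0 j=1: 13>1, j++
i=0 j=2: 13>2, j++
i=0 j=3: 13>3, j++
i=0 j=4: 13>12, j++

i=0, j=5, emitted=[]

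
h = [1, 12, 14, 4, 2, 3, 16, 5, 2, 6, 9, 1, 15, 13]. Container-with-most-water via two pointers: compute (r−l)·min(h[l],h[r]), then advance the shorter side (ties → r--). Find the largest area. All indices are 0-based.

max area = 144

[0,13] min(1,13)*13=13 best=13 * → l++
[1,13] min(12,13)*12=144 best=144 * → l++
[2,13] min(14,13)*11=143 best=144 → r--
[2,12] min(14,15)*10=140 best=144 → l++
[3,12] min(4,15)*9=36 best=144 → l++
[4,12] min(2,15)*8=16 best=144 → l++
[5,12] min(3,15)*7=21 best=144 → l++
[6,12] min(16,15)*6=90 best=144 → r--
[6,11] min(16,1)*5=5 best=144 → r--
[6,10] min(16,9)*4=36 best=144 → r--
[6,9] min(16,6)*3=18 best=144 → r--
[6,8] min(16,2)*2=4 best=144 → r--
[6,7] min(16,5)*1=5 best=144 → r--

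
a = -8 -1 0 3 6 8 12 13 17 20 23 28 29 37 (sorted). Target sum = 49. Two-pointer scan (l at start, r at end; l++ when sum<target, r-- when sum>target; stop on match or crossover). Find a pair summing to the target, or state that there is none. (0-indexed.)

(12, 37)

[0,13] -8+37=29 <49 → l++
[1,13] -1+37=36 <49 → l++
[2,13] 0+37=37 <49 → l++
[3,13] 3+37=40 <49 → l++
[4,13] 6+37=43 <49 → l++
[5,13] 8+37=45 <49 → l++
[6,13] 12+37=49 → found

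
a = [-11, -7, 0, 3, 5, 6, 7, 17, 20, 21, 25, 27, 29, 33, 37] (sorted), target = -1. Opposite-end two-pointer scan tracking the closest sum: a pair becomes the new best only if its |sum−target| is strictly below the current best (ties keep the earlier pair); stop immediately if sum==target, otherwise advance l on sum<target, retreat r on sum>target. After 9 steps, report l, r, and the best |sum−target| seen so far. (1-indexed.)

l=2, r=7, best |Δ|=3

l=1 r=15: -11+37=26 d=27 *, r--
l=1 r=14: -11+33=22 d=23 *, r--
l=1 r=13: -11+29=18 d=19 *, r--
l=1 r=12: -11+27=16 d=17 *, r--
l=1 r=11: -11+25=14 d=15 *, r--
l=1 r=10: -11+21=10 d=11 *, r--
l=1 r=9: -11+20=9 d=10 *, r--
l=1 r=8: -11+17=6 d=7 *, r--
l=1 r=7: -11+7=-4 d=3 *, l++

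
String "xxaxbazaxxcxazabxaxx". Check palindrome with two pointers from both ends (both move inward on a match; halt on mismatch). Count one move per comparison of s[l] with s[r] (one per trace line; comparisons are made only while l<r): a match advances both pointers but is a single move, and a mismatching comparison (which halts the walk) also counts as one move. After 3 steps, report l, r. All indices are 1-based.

[1,20] 'x'=='x' → l++,r--
[2,19] 'x'=='x' → l++,r--
[3,18] 'a'=='a' → l++,r--

l=4, r=17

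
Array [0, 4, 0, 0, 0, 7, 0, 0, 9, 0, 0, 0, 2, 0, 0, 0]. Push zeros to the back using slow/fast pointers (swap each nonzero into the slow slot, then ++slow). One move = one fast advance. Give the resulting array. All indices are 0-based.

slow=0 fast=0: a[fast]=0, fast++
slow=0 fast=1: a[fast]=4≠0 swap→a[0]=4, slow++,fast++
slow=1 fast=2: a[fast]=0, fast++
slow=1 fast=3: a[fast]=0, fast++
slow=1 fast=4: a[fast]=0, fast++
slow=1 fast=5: a[fast]=7≠0 swap→a[1]=7, slow++,fast++
slow=2 fast=6: a[fast]=0, fast++
slow=2 fast=7: a[fast]=0, fast++
slow=2 fast=8: a[fast]=9≠0 swap→a[2]=9, slow++,fast++
slow=3 fast=9: a[fast]=0, fast++
slow=3 fast=10: a[fast]=0, fast++
slow=3 fast=11: a[fast]=0, fast++
slow=3 fast=12: a[fast]=2≠0 swap→a[3]=2, slow++,fast++
slow=4 fast=13: a[fast]=0, fast++
slow=4 fast=14: a[fast]=0, fast++
slow=4 fast=15: a[fast]=0, fast++

[4, 7, 9, 2, 0, 0, 0, 0, 0, 0, 0, 0, 0, 0, 0, 0]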